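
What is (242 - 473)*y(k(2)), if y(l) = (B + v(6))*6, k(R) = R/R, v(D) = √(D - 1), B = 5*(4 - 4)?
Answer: -1386*√5 ≈ -3099.2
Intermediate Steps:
B = 0 (B = 5*0 = 0)
v(D) = √(-1 + D)
k(R) = 1
y(l) = 6*√5 (y(l) = (0 + √(-1 + 6))*6 = (0 + √5)*6 = √5*6 = 6*√5)
(242 - 473)*y(k(2)) = (242 - 473)*(6*√5) = -1386*√5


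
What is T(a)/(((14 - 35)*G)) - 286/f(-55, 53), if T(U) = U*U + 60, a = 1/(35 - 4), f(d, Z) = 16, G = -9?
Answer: -25511659/1453032 ≈ -17.558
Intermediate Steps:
a = 1/31 ≈ 0.032258
T(U) = 60 + U² (T(U) = U² + 60 = 60 + U²)
T(a)/(((14 - 35)*G)) - 286/f(-55, 53) = (60 + (1/31)²)/(((14 - 35)*(-9))) - 286/16 = (60 + 1/961)/((-21*(-9))) - 286*1/16 = (57661/961)/189 - 143/8 = (57661/961)*(1/189) - 143/8 = 57661/181629 - 143/8 = -25511659/1453032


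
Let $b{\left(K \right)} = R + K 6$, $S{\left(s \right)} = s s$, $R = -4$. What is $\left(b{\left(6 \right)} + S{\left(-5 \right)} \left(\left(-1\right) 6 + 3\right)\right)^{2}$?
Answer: $1849$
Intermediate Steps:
$S{\left(s \right)} = s^{2}$
$b{\left(K \right)} = -4 + 6 K$ ($b{\left(K \right)} = -4 + K 6 = -4 + 6 K$)
$\left(b{\left(6 \right)} + S{\left(-5 \right)} \left(\left(-1\right) 6 + 3\right)\right)^{2} = \left(\left(-4 + 6 \cdot 6\right) + \left(-5\right)^{2} \left(\left(-1\right) 6 + 3\right)\right)^{2} = \left(\left(-4 + 36\right) + 25 \left(-6 + 3\right)\right)^{2} = \left(32 + 25 \left(-3\right)\right)^{2} = \left(32 - 75\right)^{2} = \left(-43\right)^{2} = 1849$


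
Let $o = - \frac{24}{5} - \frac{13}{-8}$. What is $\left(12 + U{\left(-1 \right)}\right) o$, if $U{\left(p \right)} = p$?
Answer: $- \frac{1397}{40} \approx -34.925$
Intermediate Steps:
$o = - \frac{127}{40}$ ($o = \left(-24\right) \frac{1}{5} - - \frac{13}{8} = - \frac{24}{5} + \frac{13}{8} = - \frac{127}{40} \approx -3.175$)
$\left(12 + U{\left(-1 \right)}\right) o = \left(12 - 1\right) \left(- \frac{127}{40}\right) = 11 \left(- \frac{127}{40}\right) = - \frac{1397}{40}$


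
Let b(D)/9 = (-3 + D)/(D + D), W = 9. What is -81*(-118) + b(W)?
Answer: 9561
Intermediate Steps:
b(D) = 9*(-3 + D)/(2*D) (b(D) = 9*((-3 + D)/(D + D)) = 9*((-3 + D)/((2*D))) = 9*((-3 + D)*(1/(2*D))) = 9*((-3 + D)/(2*D)) = 9*(-3 + D)/(2*D))
-81*(-118) + b(W) = -81*(-118) + (9/2)*(-3 + 9)/9 = 9558 + (9/2)*(⅑)*6 = 9558 + 3 = 9561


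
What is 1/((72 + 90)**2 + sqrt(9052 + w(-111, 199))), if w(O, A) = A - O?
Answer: 13122/344369087 - sqrt(9362)/688738174 ≈ 3.7964e-5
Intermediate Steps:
1/((72 + 90)**2 + sqrt(9052 + w(-111, 199))) = 1/((72 + 90)**2 + sqrt(9052 + (199 - 1*(-111)))) = 1/(162**2 + sqrt(9052 + (199 + 111))) = 1/(26244 + sqrt(9052 + 310)) = 1/(26244 + sqrt(9362))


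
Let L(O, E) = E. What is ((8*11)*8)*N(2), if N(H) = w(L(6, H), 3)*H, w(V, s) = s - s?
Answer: 0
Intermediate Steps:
w(V, s) = 0
N(H) = 0 (N(H) = 0*H = 0)
((8*11)*8)*N(2) = ((8*11)*8)*0 = (88*8)*0 = 704*0 = 0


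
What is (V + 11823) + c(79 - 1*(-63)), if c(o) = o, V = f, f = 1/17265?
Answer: 206575726/17265 ≈ 11965.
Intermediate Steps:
f = 1/17265 ≈ 5.7921e-5
V = 1/17265 ≈ 5.7921e-5
(V + 11823) + c(79 - 1*(-63)) = (1/17265 + 11823) + (79 - 1*(-63)) = 204124096/17265 + (79 + 63) = 204124096/17265 + 142 = 206575726/17265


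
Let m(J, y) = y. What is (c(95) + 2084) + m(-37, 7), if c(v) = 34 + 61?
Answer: 2186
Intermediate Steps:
c(v) = 95
(c(95) + 2084) + m(-37, 7) = (95 + 2084) + 7 = 2179 + 7 = 2186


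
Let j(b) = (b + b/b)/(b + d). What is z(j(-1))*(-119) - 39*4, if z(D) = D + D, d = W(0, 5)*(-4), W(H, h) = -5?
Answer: -156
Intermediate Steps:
d = 20 (d = -5*(-4) = 20)
j(b) = (1 + b)/(20 + b) (j(b) = (b + b/b)/(b + 20) = (b + 1)/(20 + b) = (1 + b)/(20 + b))
z(D) = 2*D
z(j(-1))*(-119) - 39*4 = (2*((1 - 1)/(20 - 1)))*(-119) - 39*4 = (2*(0/19))*(-119) - 156 = (2*((1/19)*0))*(-119) - 156 = (2*0)*(-119) - 156 = 0*(-119) - 156 = 0 - 156 = -156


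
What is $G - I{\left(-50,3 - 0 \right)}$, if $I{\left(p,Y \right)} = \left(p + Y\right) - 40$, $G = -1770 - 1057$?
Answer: $-2740$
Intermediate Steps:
$G = -2827$
$I{\left(p,Y \right)} = -40 + Y + p$ ($I{\left(p,Y \right)} = \left(Y + p\right) - 40 = -40 + Y + p$)
$G - I{\left(-50,3 - 0 \right)} = -2827 - \left(-40 + \left(3 - 0\right) - 50\right) = -2827 - \left(-40 + \left(3 + 0\right) - 50\right) = -2827 - \left(-40 + 3 - 50\right) = -2827 - -87 = -2827 + 87 = -2740$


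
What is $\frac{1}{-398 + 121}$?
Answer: $- \frac{1}{277} \approx -0.0036101$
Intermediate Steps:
$\frac{1}{-398 + 121} = \frac{1}{-277} = - \frac{1}{277}$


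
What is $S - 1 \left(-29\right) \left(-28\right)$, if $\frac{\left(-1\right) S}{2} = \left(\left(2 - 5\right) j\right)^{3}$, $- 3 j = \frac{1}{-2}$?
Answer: $- \frac{3247}{4} \approx -811.75$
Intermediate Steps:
$j = \frac{1}{6}$ ($j = - \frac{1}{3 \left(-2\right)} = \left(- \frac{1}{3}\right) \left(- \frac{1}{2}\right) = \frac{1}{6} \approx 0.16667$)
$S = \frac{1}{4}$ ($S = - 2 \left(\left(2 - 5\right) \frac{1}{6}\right)^{3} = - 2 \left(\left(-3\right) \frac{1}{6}\right)^{3} = - 2 \left(- \frac{1}{2}\right)^{3} = \left(-2\right) \left(- \frac{1}{8}\right) = \frac{1}{4} \approx 0.25$)
$S - 1 \left(-29\right) \left(-28\right) = \frac{1}{4} - 1 \left(-29\right) \left(-28\right) = \frac{1}{4} - \left(-29\right) \left(-28\right) = \frac{1}{4} - 812 = - \frac{3247}{4}$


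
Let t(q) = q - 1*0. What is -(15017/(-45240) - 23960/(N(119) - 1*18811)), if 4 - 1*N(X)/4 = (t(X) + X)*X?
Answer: 899540011/5975434920 ≈ 0.15054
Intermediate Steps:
t(q) = q (t(q) = q + 0 = q)
N(X) = 16 - 8*X² (N(X) = 16 - 4*(X + X)*X = 16 - 4*2*X*X = 16 - 8*X²)
-(15017/(-45240) - 23960/(N(119) - 1*18811)) = -(15017/(-45240) - 23960/((16 - 8*119²) - 1*18811)) = -(15017*(-1/45240) - 23960/((16 - 8*14161) - 18811)) = -(-15017/45240 - 23960/((16 - 113288) - 18811)) = -(-15017/45240 - 23960/(-113272 - 18811)) = -(-15017/45240 - 23960/(-132083)) = -(-15017/45240 - 23960*(-1/132083)) = -(-15017/45240 + 23960/132083) = -1*(-899540011/5975434920) = 899540011/5975434920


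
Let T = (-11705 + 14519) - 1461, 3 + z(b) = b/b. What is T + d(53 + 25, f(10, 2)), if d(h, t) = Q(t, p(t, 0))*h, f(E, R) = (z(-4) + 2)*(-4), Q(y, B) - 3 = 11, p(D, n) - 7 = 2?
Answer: 2445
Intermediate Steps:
p(D, n) = 9 (p(D, n) = 7 + 2 = 9)
z(b) = -2 (z(b) = -3 + b/b = -3 + 1 = -2)
Q(y, B) = 14 (Q(y, B) = 3 + 11 = 14)
f(E, R) = 0 (f(E, R) = (-2 + 2)*(-4) = 0*(-4) = 0)
T = 1353 (T = 2814 - 1461 = 1353)
d(h, t) = 14*h
T + d(53 + 25, f(10, 2)) = 1353 + 14*(53 + 25) = 1353 + 14*78 = 1353 + 1092 = 2445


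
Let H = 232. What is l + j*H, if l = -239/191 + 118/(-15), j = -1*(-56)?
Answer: 37195957/2865 ≈ 12983.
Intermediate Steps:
j = 56
l = -26123/2865 (l = -239*1/191 + 118*(-1/15) = -239/191 - 118/15 = -26123/2865 ≈ -9.1180)
l + j*H = -26123/2865 + 56*232 = -26123/2865 + 12992 = 37195957/2865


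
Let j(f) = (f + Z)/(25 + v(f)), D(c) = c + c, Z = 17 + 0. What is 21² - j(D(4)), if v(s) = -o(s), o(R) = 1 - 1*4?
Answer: 12323/28 ≈ 440.11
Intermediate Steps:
o(R) = -3 (o(R) = 1 - 4 = -3)
Z = 17
v(s) = 3 (v(s) = -1*(-3) = 3)
D(c) = 2*c
j(f) = 17/28 + f/28 (j(f) = (f + 17)/(25 + 3) = (17 + f)/28 = (17 + f)*(1/28) = 17/28 + f/28)
21² - j(D(4)) = 21² - (17/28 + (2*4)/28) = 441 - (17/28 + (1/28)*8) = 441 - (17/28 + 2/7) = 441 - 1*25/28 = 441 - 25/28 = 12323/28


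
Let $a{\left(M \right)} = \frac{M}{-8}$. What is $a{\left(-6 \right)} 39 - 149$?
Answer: $- \frac{479}{4} \approx -119.75$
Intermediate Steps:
$a{\left(M \right)} = - \frac{M}{8}$ ($a{\left(M \right)} = M \left(- \frac{1}{8}\right) = - \frac{M}{8}$)
$a{\left(-6 \right)} 39 - 149 = \left(- \frac{1}{8}\right) \left(-6\right) 39 - 149 = \frac{3}{4} \cdot 39 - 149 = \frac{117}{4} - 149 = - \frac{479}{4}$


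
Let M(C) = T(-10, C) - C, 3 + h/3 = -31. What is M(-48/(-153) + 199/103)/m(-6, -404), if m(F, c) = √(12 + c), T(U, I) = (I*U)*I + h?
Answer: 4268250649*I*√2/772632252 ≈ 7.8125*I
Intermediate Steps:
h = -102 (h = -9 + 3*(-31) = -9 - 93 = -102)
T(U, I) = -102 + U*I² (T(U, I) = (I*U)*I - 102 = U*I² - 102 = -102 + U*I²)
M(C) = -102 - C - 10*C² (M(C) = (-102 - 10*C²) - C = -102 - C - 10*C²)
M(-48/(-153) + 199/103)/m(-6, -404) = (-102 - (-48/(-153) + 199/103) - 10*(-48/(-153) + 199/103)²)/(√(12 - 404)) = (-102 - (-48*(-1/153) + 199*(1/103)) - 10*(-48*(-1/153) + 199*(1/103))²)/(√(-392)) = (-102 - (16/51 + 199/103) - 10*(16/51 + 199/103)²)/((14*I*√2)) = (-102 - 1*11797/5253 - 10*(11797/5253)²)*(-I*√2/28) = (-102 - 11797/5253 - 10*139169209/27594009)*(-I*√2/28) = (-102 - 11797/5253 - 1391692090/27594009)*(-I*√2/28) = -(-4268250649)*I*√2/772632252 = 4268250649*I*√2/772632252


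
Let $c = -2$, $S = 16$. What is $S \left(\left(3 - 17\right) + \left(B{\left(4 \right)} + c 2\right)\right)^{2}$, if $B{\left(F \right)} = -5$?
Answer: $8464$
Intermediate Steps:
$S \left(\left(3 - 17\right) + \left(B{\left(4 \right)} + c 2\right)\right)^{2} = 16 \left(\left(3 - 17\right) - 9\right)^{2} = 16 \left(-14 - 9\right)^{2} = 16 \left(-23\right)^{2} = 16 \cdot 529 = 8464$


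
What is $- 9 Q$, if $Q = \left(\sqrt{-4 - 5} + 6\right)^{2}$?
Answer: $-243 - 324 i \approx -243.0 - 324.0 i$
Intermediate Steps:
$Q = \left(6 + 3 i\right)^{2}$ ($Q = \left(\sqrt{-9} + 6\right)^{2} = \left(3 i + 6\right)^{2} = \left(6 + 3 i\right)^{2} \approx 27.0 + 36.0 i$)
$- 9 Q = - 9 \left(27 + 36 i\right) = -243 - 324 i$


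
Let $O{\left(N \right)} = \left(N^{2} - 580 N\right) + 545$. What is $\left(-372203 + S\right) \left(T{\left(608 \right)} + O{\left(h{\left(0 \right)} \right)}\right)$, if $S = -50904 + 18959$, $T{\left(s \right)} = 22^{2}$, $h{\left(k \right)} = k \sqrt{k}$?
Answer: $-415868292$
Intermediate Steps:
$h{\left(k \right)} = k^{\frac{3}{2}}$
$T{\left(s \right)} = 484$
$S = -31945$
$O{\left(N \right)} = 545 + N^{2} - 580 N$
$\left(-372203 + S\right) \left(T{\left(608 \right)} + O{\left(h{\left(0 \right)} \right)}\right) = \left(-372203 - 31945\right) \left(484 + \left(545 + \left(0^{\frac{3}{2}}\right)^{2} - 580 \cdot 0^{\frac{3}{2}}\right)\right) = - 404148 \left(484 + \left(545 + 0^{2} - 0\right)\right) = - 404148 \left(484 + \left(545 + 0 + 0\right)\right) = - 404148 \left(484 + 545\right) = \left(-404148\right) 1029 = -415868292$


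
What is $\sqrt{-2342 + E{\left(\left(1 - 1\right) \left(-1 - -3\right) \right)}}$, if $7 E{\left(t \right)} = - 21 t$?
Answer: $i \sqrt{2342} \approx 48.394 i$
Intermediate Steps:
$E{\left(t \right)} = - 3 t$ ($E{\left(t \right)} = \frac{\left(-21\right) t}{7} = - 3 t$)
$\sqrt{-2342 + E{\left(\left(1 - 1\right) \left(-1 - -3\right) \right)}} = \sqrt{-2342 - 3 \left(1 - 1\right) \left(-1 - -3\right)} = \sqrt{-2342 - 3 \cdot 0 \left(-1 + 3\right)} = \sqrt{-2342 - 3 \cdot 0 \cdot 2} = \sqrt{-2342 - 0} = \sqrt{-2342 + 0} = \sqrt{-2342} = i \sqrt{2342}$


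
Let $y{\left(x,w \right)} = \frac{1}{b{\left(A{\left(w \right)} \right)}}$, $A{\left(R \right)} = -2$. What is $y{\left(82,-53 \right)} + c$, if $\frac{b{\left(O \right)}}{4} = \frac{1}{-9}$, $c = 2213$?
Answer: $\frac{8843}{4} \approx 2210.8$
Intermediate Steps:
$b{\left(O \right)} = - \frac{4}{9}$ ($b{\left(O \right)} = \frac{4}{-9} = 4 \left(- \frac{1}{9}\right) = - \frac{4}{9}$)
$y{\left(x,w \right)} = - \frac{9}{4}$ ($y{\left(x,w \right)} = \frac{1}{- \frac{4}{9}} = - \frac{9}{4}$)
$y{\left(82,-53 \right)} + c = - \frac{9}{4} + 2213 = \frac{8843}{4}$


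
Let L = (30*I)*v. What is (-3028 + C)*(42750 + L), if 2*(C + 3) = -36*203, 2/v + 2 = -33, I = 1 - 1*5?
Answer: -285829590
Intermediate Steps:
I = -4 (I = 1 - 5 = -4)
v = -2/35 (v = 2/(-2 - 33) = 2/(-35) = 2*(-1/35) = -2/35 ≈ -0.057143)
C = -3657 (C = -3 + (-36*203)/2 = -3 + (1/2)*(-7308) = -3 - 3654 = -3657)
L = 48/7 (L = (30*(-4))*(-2/35) = -120*(-2/35) = 48/7 ≈ 6.8571)
(-3028 + C)*(42750 + L) = (-3028 - 3657)*(42750 + 48/7) = -6685*299298/7 = -285829590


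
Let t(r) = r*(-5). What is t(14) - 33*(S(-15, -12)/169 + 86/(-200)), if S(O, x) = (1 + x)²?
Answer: -1342489/16900 ≈ -79.437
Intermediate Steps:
t(r) = -5*r
t(14) - 33*(S(-15, -12)/169 + 86/(-200)) = -5*14 - 33*((1 - 12)²/169 + 86/(-200)) = -70 - 33*((-11)²*(1/169) + 86*(-1/200)) = -70 - 33*(121*(1/169) - 43/100) = -70 - 33*(121/169 - 43/100) = -70 - 33*4833/16900 = -70 - 159489/16900 = -1342489/16900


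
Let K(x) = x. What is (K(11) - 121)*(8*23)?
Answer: -20240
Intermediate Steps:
(K(11) - 121)*(8*23) = (11 - 121)*(8*23) = -110*184 = -20240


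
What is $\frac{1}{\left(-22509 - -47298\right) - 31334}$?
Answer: $- \frac{1}{6545} \approx -0.00015279$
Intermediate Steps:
$\frac{1}{\left(-22509 - -47298\right) - 31334} = \frac{1}{\left(-22509 + 47298\right) - 31334} = \frac{1}{24789 - 31334} = \frac{1}{-6545} = - \frac{1}{6545}$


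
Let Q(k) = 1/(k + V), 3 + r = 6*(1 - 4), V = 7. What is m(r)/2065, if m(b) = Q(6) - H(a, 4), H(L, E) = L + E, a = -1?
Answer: -38/26845 ≈ -0.0014155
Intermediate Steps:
r = -21 (r = -3 + 6*(1 - 4) = -3 + 6*(-3) = -3 - 18 = -21)
Q(k) = 1/(7 + k) (Q(k) = 1/(k + 7) = 1/(7 + k))
H(L, E) = E + L
m(b) = -38/13 (m(b) = 1/(7 + 6) - (4 - 1) = 1/13 - 1*3 = 1/13 - 3 = -38/13)
m(r)/2065 = -38/13/2065 = -38/13*1/2065 = -38/26845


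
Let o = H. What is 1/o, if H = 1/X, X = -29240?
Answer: -29240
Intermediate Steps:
H = -1/29240 (H = 1/(-29240) = -1/29240 ≈ -3.4200e-5)
o = -1/29240 ≈ -3.4200e-5
1/o = 1/(-1/29240) = -29240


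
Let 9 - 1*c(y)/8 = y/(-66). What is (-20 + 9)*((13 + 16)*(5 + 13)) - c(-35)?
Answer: -191722/33 ≈ -5809.8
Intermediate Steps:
c(y) = 72 + 4*y/33 (c(y) = 72 - 8*y/(-66) = 72 - 8*y*(-1)/66 = 72 - (-4)*y/33 = 72 + 4*y/33)
(-20 + 9)*((13 + 16)*(5 + 13)) - c(-35) = (-20 + 9)*((13 + 16)*(5 + 13)) - (72 + (4/33)*(-35)) = -319*18 - (72 - 140/33) = -11*522 - 1*2236/33 = -5742 - 2236/33 = -191722/33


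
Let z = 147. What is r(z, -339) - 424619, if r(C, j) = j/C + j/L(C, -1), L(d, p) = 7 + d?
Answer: -457744141/1078 ≈ -4.2462e+5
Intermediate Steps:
r(C, j) = j/C + j/(7 + C)
r(z, -339) - 424619 = -339*(7 + 2*147)/(147*(7 + 147)) - 424619 = -339*1/147*(7 + 294)/154 - 424619 = -339*1/147*1/154*301 - 424619 = -4859/1078 - 424619 = -457744141/1078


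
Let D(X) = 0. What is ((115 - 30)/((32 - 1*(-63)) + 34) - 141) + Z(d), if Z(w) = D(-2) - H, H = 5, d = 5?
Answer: -18749/129 ≈ -145.34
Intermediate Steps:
Z(w) = -5 (Z(w) = 0 - 1*5 = 0 - 5 = -5)
((115 - 30)/((32 - 1*(-63)) + 34) - 141) + Z(d) = ((115 - 30)/((32 - 1*(-63)) + 34) - 141) - 5 = (85/((32 + 63) + 34) - 141) - 5 = (85/(95 + 34) - 141) - 5 = (85/129 - 141) - 5 = -18104/129 - 5 = -18749/129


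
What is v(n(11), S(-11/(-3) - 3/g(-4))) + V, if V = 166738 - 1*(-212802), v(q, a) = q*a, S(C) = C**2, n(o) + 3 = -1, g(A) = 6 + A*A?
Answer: 413264771/1089 ≈ 3.7949e+5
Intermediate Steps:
g(A) = 6 + A**2
n(o) = -4 (n(o) = -3 - 1 = -4)
v(q, a) = a*q
V = 379540 (V = 166738 + 212802 = 379540)
v(n(11), S(-11/(-3) - 3/g(-4))) + V = (-11/(-3) - 3/(6 + (-4)**2))**2*(-4) + 379540 = (-11*(-1/3) - 3/(6 + 16))**2*(-4) + 379540 = (11/3 - 3/22)**2*(-4) + 379540 = (233/66)**2*(-4) + 379540 = (54289/4356)*(-4) + 379540 = -54289/1089 + 379540 = 413264771/1089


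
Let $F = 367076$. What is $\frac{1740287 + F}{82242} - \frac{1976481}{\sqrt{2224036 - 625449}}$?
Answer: $\frac{2107363}{82242} - \frac{1976481 \sqrt{1598587}}{1598587} \approx -1537.6$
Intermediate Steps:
$\frac{1740287 + F}{82242} - \frac{1976481}{\sqrt{2224036 - 625449}} = \frac{1740287 + 367076}{82242} - \frac{1976481}{\sqrt{2224036 - 625449}} = 2107363 \cdot \frac{1}{82242} - \frac{1976481}{\sqrt{1598587}} = \frac{2107363}{82242} - 1976481 \frac{\sqrt{1598587}}{1598587} = \frac{2107363}{82242} - \frac{1976481 \sqrt{1598587}}{1598587}$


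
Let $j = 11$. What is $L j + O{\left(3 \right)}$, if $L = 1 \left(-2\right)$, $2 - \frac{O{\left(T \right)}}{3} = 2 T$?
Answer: $-34$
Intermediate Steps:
$O{\left(T \right)} = 6 - 6 T$ ($O{\left(T \right)} = 6 - 3 \cdot 2 T = 6 - 6 T$)
$L = -2$
$L j + O{\left(3 \right)} = \left(-2\right) 11 + \left(6 - 18\right) = -22 + \left(6 - 18\right) = -22 - 12 = -34$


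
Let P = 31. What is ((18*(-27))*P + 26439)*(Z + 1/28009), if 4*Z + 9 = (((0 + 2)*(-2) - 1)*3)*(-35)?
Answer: 41092491426/28009 ≈ 1.4671e+6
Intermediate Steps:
Z = 129 (Z = -9/4 + ((((0 + 2)*(-2) - 1)*3)*(-35))/4 = -9/4 + (((2*(-2) - 1)*3)*(-35))/4 = -9/4 + (((-4 - 1)*3)*(-35))/4 = -9/4 + (-5*3*(-35))/4 = -9/4 + (-15*(-35))/4 = -9/4 + (¼)*525 = -9/4 + 525/4 = 129)
((18*(-27))*P + 26439)*(Z + 1/28009) = ((18*(-27))*31 + 26439)*(129 + 1/28009) = (-486*31 + 26439)*(129 + 1/28009) = (-15066 + 26439)*(3613162/28009) = 11373*(3613162/28009) = 41092491426/28009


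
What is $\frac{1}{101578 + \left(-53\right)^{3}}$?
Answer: $- \frac{1}{47299} \approx -2.1142 \cdot 10^{-5}$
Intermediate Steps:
$\frac{1}{101578 + \left(-53\right)^{3}} = \frac{1}{101578 - 148877} = \frac{1}{-47299} = - \frac{1}{47299}$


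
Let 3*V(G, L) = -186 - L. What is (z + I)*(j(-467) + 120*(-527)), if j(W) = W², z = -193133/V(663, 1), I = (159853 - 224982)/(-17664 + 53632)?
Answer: 3225139862634541/6726016 ≈ 4.7950e+8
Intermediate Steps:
V(G, L) = -62 - L/3 (V(G, L) = (-186 - L)/3 = -62 - L/3)
I = -65129/35968 ≈ -1.8107
z = 579399/187 (z = -193133/(-62 - ⅓*1) = -193133/(-62 - ⅓) = -193133/(-187/3) = -193133*(-3/187) = 579399/187 ≈ 3098.4)
(z + I)*(j(-467) + 120*(-527)) = (579399/187 - 65129/35968)*((-467)² + 120*(-527)) = 20827644109*(218089 - 63240)/6726016 = (20827644109/6726016)*154849 = 3225139862634541/6726016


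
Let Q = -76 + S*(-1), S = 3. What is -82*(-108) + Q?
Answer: 8777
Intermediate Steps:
Q = -79 (Q = -76 + 3*(-1) = -76 - 3 = -79)
-82*(-108) + Q = -82*(-108) - 79 = 8856 - 79 = 8777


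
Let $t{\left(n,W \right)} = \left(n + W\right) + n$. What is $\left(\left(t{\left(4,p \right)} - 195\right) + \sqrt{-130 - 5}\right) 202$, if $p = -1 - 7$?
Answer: $-39390 + 606 i \sqrt{15} \approx -39390.0 + 2347.0 i$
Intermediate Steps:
$p = -8$
$t{\left(n,W \right)} = W + 2 n$ ($t{\left(n,W \right)} = \left(W + n\right) + n = W + 2 n$)
$\left(\left(t{\left(4,p \right)} - 195\right) + \sqrt{-130 - 5}\right) 202 = \left(\left(\left(-8 + 2 \cdot 4\right) - 195\right) + \sqrt{-130 - 5}\right) 202 = \left(\left(\left(-8 + 8\right) - 195\right) + \sqrt{-135}\right) 202 = \left(\left(0 - 195\right) + 3 i \sqrt{15}\right) 202 = \left(-195 + 3 i \sqrt{15}\right) 202 = -39390 + 606 i \sqrt{15}$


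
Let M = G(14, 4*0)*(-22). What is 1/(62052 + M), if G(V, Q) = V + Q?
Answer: 1/61744 ≈ 1.6196e-5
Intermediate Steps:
G(V, Q) = Q + V
M = -308 (M = (4*0 + 14)*(-22) = (0 + 14)*(-22) = 14*(-22) = -308)
1/(62052 + M) = 1/(62052 - 308) = 1/61744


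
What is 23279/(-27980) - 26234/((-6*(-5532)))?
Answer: -94168993/58044510 ≈ -1.6224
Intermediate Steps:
23279/(-27980) - 26234/((-6*(-5532))) = 23279*(-1/27980) - 26234/33192 = -23279/27980 - 26234*1/33192 = -23279/27980 - 13117/16596 = -94168993/58044510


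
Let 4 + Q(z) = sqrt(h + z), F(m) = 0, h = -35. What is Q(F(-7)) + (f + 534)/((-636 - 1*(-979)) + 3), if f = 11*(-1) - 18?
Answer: -879/346 + I*sqrt(35) ≈ -2.5405 + 5.9161*I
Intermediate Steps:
Q(z) = -4 + sqrt(-35 + z)
f = -29 (f = -11 - 18 = -29)
Q(F(-7)) + (f + 534)/((-636 - 1*(-979)) + 3) = (-4 + sqrt(-35 + 0)) + (-29 + 534)/((-636 - 1*(-979)) + 3) = (-4 + sqrt(-35)) + 505/((-636 + 979) + 3) = (-4 + I*sqrt(35)) + 505/(343 + 3) = (-4 + I*sqrt(35)) + 505/346 = -879/346 + I*sqrt(35)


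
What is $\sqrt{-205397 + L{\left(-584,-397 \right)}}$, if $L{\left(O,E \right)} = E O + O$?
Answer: $\sqrt{25867} \approx 160.83$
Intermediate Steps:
$L{\left(O,E \right)} = O + E O$
$\sqrt{-205397 + L{\left(-584,-397 \right)}} = \sqrt{-205397 - 584 \left(1 - 397\right)} = \sqrt{-205397 - -231264} = \sqrt{-205397 + 231264} = \sqrt{25867}$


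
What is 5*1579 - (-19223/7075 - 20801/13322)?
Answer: 744531875131/94253150 ≈ 7899.3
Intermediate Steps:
5*1579 - (-19223/7075 - 20801/13322) = 7895 - (-19223*1/7075 - 20801*1/13322) = 7895 - (-19223/7075 - 20801/13322) = 7895 - 1*(-403255881/94253150) = 7895 + 403255881/94253150 = 744531875131/94253150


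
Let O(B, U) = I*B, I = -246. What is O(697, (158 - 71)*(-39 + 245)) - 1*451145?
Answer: -622607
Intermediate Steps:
O(B, U) = -246*B
O(697, (158 - 71)*(-39 + 245)) - 1*451145 = -246*697 - 1*451145 = -171462 - 451145 = -622607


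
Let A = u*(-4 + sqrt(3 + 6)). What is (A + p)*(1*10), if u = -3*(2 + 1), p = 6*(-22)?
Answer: -1230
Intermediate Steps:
p = -132
u = -9 (u = -3*3 = -9)
A = 9 (A = -9*(-4 + sqrt(3 + 6)) = -9*(-4 + sqrt(9)) = -9*(-4 + 3) = -9*(-1) = 9)
(A + p)*(1*10) = (9 - 132)*(1*10) = -123*10 = -1230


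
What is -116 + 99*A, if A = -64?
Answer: -6452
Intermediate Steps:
-116 + 99*A = -116 + 99*(-64) = -116 - 6336 = -6452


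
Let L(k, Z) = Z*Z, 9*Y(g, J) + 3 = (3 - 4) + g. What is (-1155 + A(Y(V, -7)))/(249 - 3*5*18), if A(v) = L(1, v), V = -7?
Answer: 93434/1701 ≈ 54.929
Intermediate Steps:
Y(g, J) = -4/9 + g/9 (Y(g, J) = -1/3 + ((3 - 4) + g)/9 = -1/3 + (-1 + g)/9 = -1/3 + (-1/9 + g/9) = -4/9 + g/9)
L(k, Z) = Z**2
A(v) = v**2
(-1155 + A(Y(V, -7)))/(249 - 3*5*18) = (-1155 + (-4/9 + (1/9)*(-7))**2)/(249 - 3*5*18) = (-1155 + (-4/9 - 7/9)**2)/(249 - 15*18) = (-1155 + (-11/9)**2)/(249 - 270) = (-1155 + 121/81)/(-21) = -93434/81*(-1/21) = 93434/1701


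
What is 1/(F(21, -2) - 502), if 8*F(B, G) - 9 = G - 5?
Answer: -4/2007 ≈ -0.0019930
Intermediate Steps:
F(B, G) = ½ + G/8 (F(B, G) = 9/8 + (G - 5)/8 = 9/8 + (-5 + G)/8 = 9/8 + (-5/8 + G/8) = ½ + G/8)
1/(F(21, -2) - 502) = 1/((½ + (⅛)*(-2)) - 502) = 1/((½ - ¼) - 502) = 1/(¼ - 502) = 1/(-2007/4) = -4/2007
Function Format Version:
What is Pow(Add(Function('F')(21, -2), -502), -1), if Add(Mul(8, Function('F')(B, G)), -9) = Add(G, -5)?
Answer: Rational(-4, 2007) ≈ -0.0019930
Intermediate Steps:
Function('F')(B, G) = Add(Rational(1, 2), Mul(Rational(1, 8), G)) (Function('F')(B, G) = Add(Rational(9, 8), Mul(Rational(1, 8), Add(G, -5))) = Add(Rational(9, 8), Mul(Rational(1, 8), Add(-5, G))) = Add(Rational(9, 8), Add(Rational(-5, 8), Mul(Rational(1, 8), G))) = Add(Rational(1, 2), Mul(Rational(1, 8), G)))
Pow(Add(Function('F')(21, -2), -502), -1) = Pow(Add(Add(Rational(1, 2), Mul(Rational(1, 8), -2)), -502), -1) = Pow(Add(Add(Rational(1, 2), Rational(-1, 4)), -502), -1) = Pow(Add(Rational(1, 4), -502), -1) = Pow(Rational(-2007, 4), -1) = Rational(-4, 2007)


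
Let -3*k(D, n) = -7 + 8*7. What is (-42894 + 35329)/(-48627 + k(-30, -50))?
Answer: 4539/29186 ≈ 0.15552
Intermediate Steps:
k(D, n) = -49/3 (k(D, n) = -(-7 + 8*7)/3 = -(-7 + 56)/3 = -⅓*49 = -49/3)
(-42894 + 35329)/(-48627 + k(-30, -50)) = (-42894 + 35329)/(-48627 - 49/3) = -7565/(-145930/3) = -7565*(-3/145930) = 4539/29186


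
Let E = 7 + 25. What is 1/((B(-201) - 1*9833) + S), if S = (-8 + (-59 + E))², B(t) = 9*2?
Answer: -1/8590 ≈ -0.00011641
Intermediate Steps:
E = 32
B(t) = 18
S = 1225 (S = (-8 + (-59 + 32))² = (-8 - 27)² = (-35)² = 1225)
1/((B(-201) - 1*9833) + S) = 1/((18 - 1*9833) + 1225) = 1/((18 - 9833) + 1225) = 1/(-9815 + 1225) = 1/(-8590) = -1/8590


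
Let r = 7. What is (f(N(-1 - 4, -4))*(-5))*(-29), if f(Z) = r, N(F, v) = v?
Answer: 1015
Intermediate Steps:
f(Z) = 7
(f(N(-1 - 4, -4))*(-5))*(-29) = (7*(-5))*(-29) = -35*(-29) = 1015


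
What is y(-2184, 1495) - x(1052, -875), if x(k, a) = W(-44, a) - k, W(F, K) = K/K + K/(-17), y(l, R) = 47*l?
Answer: -1728024/17 ≈ -1.0165e+5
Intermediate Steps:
W(F, K) = 1 - K/17 (W(F, K) = 1 + K*(-1/17) = 1 - K/17)
x(k, a) = 1 - k - a/17 (x(k, a) = (1 - a/17) - k = 1 - k - a/17)
y(-2184, 1495) - x(1052, -875) = 47*(-2184) - (1 - 1*1052 - 1/17*(-875)) = -102648 - (1 - 1052 + 875/17) = -102648 - 1*(-16992/17) = -102648 + 16992/17 = -1728024/17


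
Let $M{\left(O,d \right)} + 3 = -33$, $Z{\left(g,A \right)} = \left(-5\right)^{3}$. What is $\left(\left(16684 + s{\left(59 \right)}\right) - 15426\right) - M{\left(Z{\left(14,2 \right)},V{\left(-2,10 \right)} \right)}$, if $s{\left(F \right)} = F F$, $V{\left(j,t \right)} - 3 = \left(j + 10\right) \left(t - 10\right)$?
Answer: $4775$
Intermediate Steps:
$Z{\left(g,A \right)} = -125$
$V{\left(j,t \right)} = 3 + \left(-10 + t\right) \left(10 + j\right)$ ($V{\left(j,t \right)} = 3 + \left(j + 10\right) \left(t - 10\right) = 3 + \left(10 + j\right) \left(-10 + t\right) = 3 + \left(-10 + t\right) \left(10 + j\right)$)
$M{\left(O,d \right)} = -36$ ($M{\left(O,d \right)} = -3 - 33 = -36$)
$s{\left(F \right)} = F^{2}$
$\left(\left(16684 + s{\left(59 \right)}\right) - 15426\right) - M{\left(Z{\left(14,2 \right)},V{\left(-2,10 \right)} \right)} = \left(\left(16684 + 59^{2}\right) - 15426\right) - -36 = \left(\left(16684 + 3481\right) - 15426\right) + 36 = \left(20165 - 15426\right) + 36 = 4739 + 36 = 4775$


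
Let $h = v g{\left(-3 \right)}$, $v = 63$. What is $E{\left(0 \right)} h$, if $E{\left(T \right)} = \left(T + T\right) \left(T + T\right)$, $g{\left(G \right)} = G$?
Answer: $0$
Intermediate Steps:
$E{\left(T \right)} = 4 T^{2}$ ($E{\left(T \right)} = 2 T 2 T = 4 T^{2}$)
$h = -189$ ($h = 63 \left(-3\right) = -189$)
$E{\left(0 \right)} h = 4 \cdot 0^{2} \left(-189\right) = 4 \cdot 0 \left(-189\right) = 0 \left(-189\right) = 0$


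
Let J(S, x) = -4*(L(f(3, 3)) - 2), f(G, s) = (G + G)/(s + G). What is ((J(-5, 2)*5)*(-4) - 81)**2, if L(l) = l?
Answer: 25921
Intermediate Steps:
f(G, s) = 2*G/(G + s) (f(G, s) = (2*G)/(G + s) = 2*G/(G + s))
J(S, x) = 4 (J(S, x) = -4*(2*3/(3 + 3) - 2) = -4*(2*3/6 - 2) = -4*(2*3*(1/6) - 2) = -4*(1 - 2) = -4*(-1) = 4)
((J(-5, 2)*5)*(-4) - 81)**2 = ((4*5)*(-4) - 81)**2 = (20*(-4) - 81)**2 = (-80 - 81)**2 = (-161)**2 = 25921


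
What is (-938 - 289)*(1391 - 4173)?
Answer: 3413514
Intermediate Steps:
(-938 - 289)*(1391 - 4173) = -1227*(-2782) = 3413514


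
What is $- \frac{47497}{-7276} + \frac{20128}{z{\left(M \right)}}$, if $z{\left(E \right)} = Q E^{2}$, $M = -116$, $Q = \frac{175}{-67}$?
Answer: $\frac{6377106039}{1070845300} \approx 5.9552$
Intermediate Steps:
$Q = - \frac{175}{67}$ ($Q = 175 \left(- \frac{1}{67}\right) = - \frac{175}{67} \approx -2.6119$)
$z{\left(E \right)} = - \frac{175 E^{2}}{67}$
$- \frac{47497}{-7276} + \frac{20128}{z{\left(M \right)}} = - \frac{47497}{-7276} + \frac{20128}{\left(- \frac{175}{67}\right) \left(-116\right)^{2}} = \left(-47497\right) \left(- \frac{1}{7276}\right) + \frac{20128}{\left(- \frac{175}{67}\right) 13456} = \frac{47497}{7276} + \frac{20128}{- \frac{2354800}{67}} = \frac{47497}{7276} + 20128 \left(- \frac{67}{2354800}\right) = \frac{47497}{7276} - \frac{84286}{147175} = \frac{6377106039}{1070845300}$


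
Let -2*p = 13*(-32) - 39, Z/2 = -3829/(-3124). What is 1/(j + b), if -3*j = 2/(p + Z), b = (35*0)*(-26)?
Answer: -269388/781 ≈ -344.93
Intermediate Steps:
Z = 3829/1562 (Z = 2*(-3829/(-3124)) = 2*(-3829*(-1/3124)) = 2*(3829/3124) = 3829/1562 ≈ 2.4513)
p = 455/2 (p = -(13*(-32) - 39)/2 = -(-416 - 39)/2 = -1/2*(-455) = 455/2 ≈ 227.50)
b = 0 (b = 0*(-26) = 0)
j = -781/269388 (j = -2/(3*(455/2 + 3829/1562)) = -2/(3*179592/781) = -2*781/(3*179592) = -1/3*781/89796 = -781/269388 ≈ -0.0028992)
1/(j + b) = 1/(-781/269388 + 0) = 1/(-781/269388) = -269388/781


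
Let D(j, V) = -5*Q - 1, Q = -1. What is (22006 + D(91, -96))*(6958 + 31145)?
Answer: 838647030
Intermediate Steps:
D(j, V) = 4 (D(j, V) = -5*(-1) - 1 = 5 - 1 = 4)
(22006 + D(91, -96))*(6958 + 31145) = (22006 + 4)*(6958 + 31145) = 22010*38103 = 838647030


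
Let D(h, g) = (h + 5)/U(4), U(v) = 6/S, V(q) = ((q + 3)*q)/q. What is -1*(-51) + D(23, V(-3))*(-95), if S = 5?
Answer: -6497/3 ≈ -2165.7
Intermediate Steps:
V(q) = 3 + q (V(q) = ((3 + q)*q)/q = (q*(3 + q))/q = 3 + q)
U(v) = 6/5
D(h, g) = 25/6 + 5*h/6 (D(h, g) = (h + 5)/(6/5) = (5 + h)*(5/6) = 25/6 + 5*h/6)
-1*(-51) + D(23, V(-3))*(-95) = -1*(-51) + (25/6 + (5/6)*23)*(-95) = 51 + (25/6 + 115/6)*(-95) = 51 + (70/3)*(-95) = 51 - 6650/3 = -6497/3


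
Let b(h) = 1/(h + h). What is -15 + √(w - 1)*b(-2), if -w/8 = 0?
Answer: -15 - I/4 ≈ -15.0 - 0.25*I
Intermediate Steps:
w = 0 (w = -8*0 = 0)
b(h) = 1/(2*h)
-15 + √(w - 1)*b(-2) = -15 + √(0 - 1)*((½)/(-2)) = -15 + √(-1)*((½)*(-½)) = -15 + I*(-¼) = -15 - I/4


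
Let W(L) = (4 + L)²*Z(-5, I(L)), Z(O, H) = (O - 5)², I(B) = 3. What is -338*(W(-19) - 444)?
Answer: -7454928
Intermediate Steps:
Z(O, H) = (-5 + O)²
W(L) = 100*(4 + L)² (W(L) = (4 + L)²*(-5 - 5)² = (4 + L)²*(-10)² = (4 + L)²*100 = 100*(4 + L)²)
-338*(W(-19) - 444) = -338*(100*(4 - 19)² - 444) = -338*(100*(-15)² - 444) = -338*(100*225 - 444) = -338*(22500 - 444) = -338*22056 = -7454928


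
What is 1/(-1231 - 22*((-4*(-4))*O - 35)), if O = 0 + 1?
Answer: -1/813 ≈ -0.0012300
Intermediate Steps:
O = 1
1/(-1231 - 22*((-4*(-4))*O - 35)) = 1/(-1231 - 22*(-4*(-4)*1 - 35)) = 1/(-1231 - 22*(16*1 - 35)) = 1/(-1231 - 22*(16 - 35)) = 1/(-1231 - 22*(-19)) = 1/(-1231 + 418) = 1/(-813) = -1/813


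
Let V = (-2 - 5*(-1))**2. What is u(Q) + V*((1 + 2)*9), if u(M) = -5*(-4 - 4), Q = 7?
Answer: 283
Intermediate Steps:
V = 9 (V = (-2 + 5)**2 = 3**2 = 9)
u(M) = 40 (u(M) = -5*(-8) = 40)
u(Q) + V*((1 + 2)*9) = 40 + 9*((1 + 2)*9) = 40 + 9*(3*9) = 40 + 9*27 = 40 + 243 = 283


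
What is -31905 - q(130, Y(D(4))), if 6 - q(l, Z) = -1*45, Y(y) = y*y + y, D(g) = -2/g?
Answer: -31956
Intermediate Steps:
Y(y) = y + y² (Y(y) = y² + y = y + y²)
q(l, Z) = 51 (q(l, Z) = 6 - (-1)*45 = 6 - 1*(-45) = 6 + 45 = 51)
-31905 - q(130, Y(D(4))) = -31905 - 1*51 = -31905 - 51 = -31956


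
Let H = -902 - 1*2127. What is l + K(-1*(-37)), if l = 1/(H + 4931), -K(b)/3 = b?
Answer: -211121/1902 ≈ -111.00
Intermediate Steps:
K(b) = -3*b
H = -3029 (H = -902 - 2127 = -3029)
l = 1/1902 (l = 1/(-3029 + 4931) = 1/1902 ≈ 0.00052576)
l + K(-1*(-37)) = 1/1902 - (-3)*(-37) = 1/1902 - 3*37 = 1/1902 - 111 = -211121/1902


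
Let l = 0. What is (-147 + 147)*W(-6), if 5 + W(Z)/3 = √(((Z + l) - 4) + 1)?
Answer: 0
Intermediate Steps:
W(Z) = -15 + 3*√(-3 + Z) (W(Z) = -15 + 3*√(((Z + 0) - 4) + 1) = -15 + 3*√((Z - 4) + 1) = -15 + 3*√((-4 + Z) + 1) = -15 + 3*√(-3 + Z))
(-147 + 147)*W(-6) = (-147 + 147)*(-15 + 3*√(-3 - 6)) = 0*(-15 + 3*√(-9)) = 0*(-15 + 3*(3*I)) = 0*(-15 + 9*I) = 0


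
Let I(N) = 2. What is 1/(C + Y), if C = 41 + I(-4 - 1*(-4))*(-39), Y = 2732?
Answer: 1/2695 ≈ 0.00037106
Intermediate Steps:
C = -37 (C = 41 + 2*(-39) = 41 - 78 = -37)
1/(C + Y) = 1/(-37 + 2732) = 1/2695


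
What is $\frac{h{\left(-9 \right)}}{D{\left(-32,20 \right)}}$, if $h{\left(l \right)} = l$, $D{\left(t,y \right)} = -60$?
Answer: $\frac{3}{20} \approx 0.15$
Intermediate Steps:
$\frac{h{\left(-9 \right)}}{D{\left(-32,20 \right)}} = - \frac{9}{-60} = \left(-9\right) \left(- \frac{1}{60}\right) = \frac{3}{20}$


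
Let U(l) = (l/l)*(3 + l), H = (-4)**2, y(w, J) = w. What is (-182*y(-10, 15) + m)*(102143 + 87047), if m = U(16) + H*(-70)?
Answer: 136027610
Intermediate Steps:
H = 16
U(l) = 3 + l (U(l) = 1*(3 + l) = 3 + l)
m = -1101 (m = (3 + 16) + 16*(-70) = 19 - 1120 = -1101)
(-182*y(-10, 15) + m)*(102143 + 87047) = (-182*(-10) - 1101)*(102143 + 87047) = (1820 - 1101)*189190 = 719*189190 = 136027610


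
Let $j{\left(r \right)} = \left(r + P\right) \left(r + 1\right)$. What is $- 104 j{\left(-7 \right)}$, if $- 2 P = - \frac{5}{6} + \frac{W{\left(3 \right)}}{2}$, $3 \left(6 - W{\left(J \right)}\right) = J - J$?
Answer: $-5044$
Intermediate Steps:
$W{\left(J \right)} = 6$ ($W{\left(J \right)} = 6 - \frac{J - J}{3} = 6 - 0 = 6 + 0 = 6$)
$P = - \frac{13}{12}$ ($P = - \frac{- \frac{5}{6} + \frac{6}{2}}{2} = - \frac{\left(-5\right) \frac{1}{6} + 6 \cdot \frac{1}{2}}{2} = - \frac{- \frac{5}{6} + 3}{2} = \left(- \frac{1}{2}\right) \frac{13}{6} = - \frac{13}{12} \approx -1.0833$)
$j{\left(r \right)} = \left(1 + r\right) \left(- \frac{13}{12} + r\right)$ ($j{\left(r \right)} = \left(r - \frac{13}{12}\right) \left(r + 1\right) = \left(- \frac{13}{12} + r\right) \left(1 + r\right) = \left(1 + r\right) \left(- \frac{13}{12} + r\right)$)
$- 104 j{\left(-7 \right)} = - 104 \left(- \frac{13}{12} + \left(-7\right)^{2} - - \frac{7}{12}\right) = - 104 \left(- \frac{13}{12} + 49 + \frac{7}{12}\right) = \left(-104\right) \frac{97}{2} = -5044$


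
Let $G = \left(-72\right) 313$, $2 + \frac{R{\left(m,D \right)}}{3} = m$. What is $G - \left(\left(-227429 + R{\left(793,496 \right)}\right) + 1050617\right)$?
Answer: $-848097$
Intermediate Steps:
$R{\left(m,D \right)} = -6 + 3 m$
$G = -22536$
$G - \left(\left(-227429 + R{\left(793,496 \right)}\right) + 1050617\right) = -22536 - \left(\left(-227429 + \left(-6 + 3 \cdot 793\right)\right) + 1050617\right) = -22536 - \left(\left(-227429 + \left(-6 + 2379\right)\right) + 1050617\right) = -22536 - \left(\left(-227429 + 2373\right) + 1050617\right) = -22536 - \left(-225056 + 1050617\right) = -22536 - 825561 = -848097$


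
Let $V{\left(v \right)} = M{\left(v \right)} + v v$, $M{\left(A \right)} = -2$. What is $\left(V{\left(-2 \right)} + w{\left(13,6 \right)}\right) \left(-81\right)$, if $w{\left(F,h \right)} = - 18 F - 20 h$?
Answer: $28512$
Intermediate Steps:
$w{\left(F,h \right)} = - 20 h - 18 F$
$V{\left(v \right)} = -2 + v^{2}$ ($V{\left(v \right)} = -2 + v v = -2 + v^{2}$)
$\left(V{\left(-2 \right)} + w{\left(13,6 \right)}\right) \left(-81\right) = \left(\left(-2 + \left(-2\right)^{2}\right) - 354\right) \left(-81\right) = \left(\left(-2 + 4\right) - 354\right) \left(-81\right) = \left(2 - 354\right) \left(-81\right) = \left(-352\right) \left(-81\right) = 28512$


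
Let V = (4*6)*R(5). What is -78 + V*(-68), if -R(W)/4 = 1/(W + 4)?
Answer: 1942/3 ≈ 647.33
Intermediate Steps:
R(W) = -4/(4 + W) (R(W) = -4/(W + 4) = -4/(4 + W))
V = -32/3 (V = (4*6)*(-4/(4 + 5)) = 24*(-4/9) = -32/3 ≈ -10.667)
-78 + V*(-68) = -78 - 32/3*(-68) = -78 + 2176/3 = 1942/3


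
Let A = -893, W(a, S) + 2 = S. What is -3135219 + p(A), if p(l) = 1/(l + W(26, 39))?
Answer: -2683747465/856 ≈ -3.1352e+6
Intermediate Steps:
W(a, S) = -2 + S
p(l) = 1/(37 + l) (p(l) = 1/(l + (-2 + 39)) = 1/(l + 37) = 1/(37 + l))
-3135219 + p(A) = -3135219 + 1/(37 - 893) = -3135219 + 1/(-856) = -3135219 - 1/856 = -2683747465/856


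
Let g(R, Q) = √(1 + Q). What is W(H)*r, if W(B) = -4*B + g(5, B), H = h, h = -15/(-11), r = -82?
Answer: 4920/11 - 82*√286/11 ≈ 321.21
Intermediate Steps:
h = 15/11 (h = -15*(-1/11) = 15/11 ≈ 1.3636)
H = 15/11 ≈ 1.3636
W(B) = √(1 + B) - 4*B (W(B) = -4*B + √(1 + B) = √(1 + B) - 4*B)
W(H)*r = (√(1 + 15/11) - 4*15/11)*(-82) = (√(26/11) - 60/11)*(-82) = (√286/11 - 60/11)*(-82) = (-60/11 + √286/11)*(-82) = 4920/11 - 82*√286/11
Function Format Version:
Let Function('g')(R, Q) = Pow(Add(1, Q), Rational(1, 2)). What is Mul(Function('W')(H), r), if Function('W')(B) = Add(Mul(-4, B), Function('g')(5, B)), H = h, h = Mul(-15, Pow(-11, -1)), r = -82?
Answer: Add(Rational(4920, 11), Mul(Rational(-82, 11), Pow(286, Rational(1, 2)))) ≈ 321.21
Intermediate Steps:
h = Rational(15, 11) (h = Mul(-15, Rational(-1, 11)) = Rational(15, 11) ≈ 1.3636)
H = Rational(15, 11) ≈ 1.3636
Function('W')(B) = Add(Pow(Add(1, B), Rational(1, 2)), Mul(-4, B)) (Function('W')(B) = Add(Mul(-4, B), Pow(Add(1, B), Rational(1, 2))) = Add(Pow(Add(1, B), Rational(1, 2)), Mul(-4, B)))
Mul(Function('W')(H), r) = Mul(Add(Pow(Add(1, Rational(15, 11)), Rational(1, 2)), Mul(-4, Rational(15, 11))), -82) = Mul(Add(Pow(Rational(26, 11), Rational(1, 2)), Rational(-60, 11)), -82) = Mul(Add(Mul(Rational(1, 11), Pow(286, Rational(1, 2))), Rational(-60, 11)), -82) = Mul(Add(Rational(-60, 11), Mul(Rational(1, 11), Pow(286, Rational(1, 2)))), -82) = Add(Rational(4920, 11), Mul(Rational(-82, 11), Pow(286, Rational(1, 2))))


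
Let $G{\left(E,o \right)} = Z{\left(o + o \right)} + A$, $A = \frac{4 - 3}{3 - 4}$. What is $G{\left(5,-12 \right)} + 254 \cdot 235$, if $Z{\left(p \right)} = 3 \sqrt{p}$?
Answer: $59689 + 6 i \sqrt{6} \approx 59689.0 + 14.697 i$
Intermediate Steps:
$A = -1$ ($A = 1 \frac{1}{-1} = 1 \left(-1\right) = -1$)
$G{\left(E,o \right)} = -1 + 3 \sqrt{2} \sqrt{o}$ ($G{\left(E,o \right)} = 3 \sqrt{o + o} - 1 = 3 \sqrt{2 o} - 1 = 3 \sqrt{2} \sqrt{o} - 1 = -1 + 3 \sqrt{2} \sqrt{o}$)
$G{\left(5,-12 \right)} + 254 \cdot 235 = \left(-1 + 3 \sqrt{2} \sqrt{-12}\right) + 254 \cdot 235 = \left(-1 + 3 \sqrt{2} \cdot 2 i \sqrt{3}\right) + 59690 = \left(-1 + 6 i \sqrt{6}\right) + 59690 = 59689 + 6 i \sqrt{6}$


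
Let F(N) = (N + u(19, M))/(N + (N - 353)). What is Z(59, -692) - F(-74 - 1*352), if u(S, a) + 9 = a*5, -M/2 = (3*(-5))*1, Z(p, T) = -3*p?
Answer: -42714/241 ≈ -177.24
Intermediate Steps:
M = 30 (M = -2*3*(-5) = -(-30) = -2*(-15) = 30)
u(S, a) = -9 + 5*a (u(S, a) = -9 + a*5 = -9 + 5*a)
F(N) = (141 + N)/(-353 + 2*N) (F(N) = (N + (-9 + 5*30))/(N + (N - 353)) = (N + (-9 + 150))/(N + (-353 + N)) = (N + 141)/(-353 + 2*N) = (141 + N)/(-353 + 2*N))
Z(59, -692) - F(-74 - 1*352) = -3*59 - (141 + (-74 - 1*352))/(-353 + 2*(-74 - 1*352)) = -177 - (141 + (-74 - 352))/(-353 + 2*(-74 - 352)) = -177 - (141 - 426)/(-353 + 2*(-426)) = -177 - (-285)/(-353 - 852) = -177 - (-285)/(-1205) = -177 - (-1)*(-285)/1205 = -177 - 1*57/241 = -177 - 57/241 = -42714/241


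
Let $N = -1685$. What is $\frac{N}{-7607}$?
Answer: $\frac{1685}{7607} \approx 0.22151$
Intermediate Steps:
$\frac{N}{-7607} = - \frac{1685}{-7607} = \left(-1685\right) \left(- \frac{1}{7607}\right) = \frac{1685}{7607}$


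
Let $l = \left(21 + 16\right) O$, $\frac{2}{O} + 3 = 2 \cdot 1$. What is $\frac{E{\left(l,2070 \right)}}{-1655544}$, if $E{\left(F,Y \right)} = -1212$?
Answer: $\frac{101}{137962} \approx 0.00073209$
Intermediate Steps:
$O = -2$ ($O = \frac{2}{-3 + 2 \cdot 1} = \frac{2}{-3 + 2} = \frac{2}{-1} = 2 \left(-1\right) = -2$)
$l = -74$ ($l = \left(21 + 16\right) \left(-2\right) = 37 \left(-2\right) = -74$)
$\frac{E{\left(l,2070 \right)}}{-1655544} = - \frac{1212}{-1655544} = \left(-1212\right) \left(- \frac{1}{1655544}\right) = \frac{101}{137962}$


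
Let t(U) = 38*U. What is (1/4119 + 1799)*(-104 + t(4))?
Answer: 118561312/1373 ≈ 86352.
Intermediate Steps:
(1/4119 + 1799)*(-104 + t(4)) = (1/4119 + 1799)*(-104 + 38*4) = (1/4119 + 1799)*(-104 + 152) = (7410082/4119)*48 = 118561312/1373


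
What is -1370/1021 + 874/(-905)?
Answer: -2132204/924005 ≈ -2.3076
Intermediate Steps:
-1370/1021 + 874/(-905) = -1370*1/1021 + 874*(-1/905) = -1370/1021 - 874/905 = -2132204/924005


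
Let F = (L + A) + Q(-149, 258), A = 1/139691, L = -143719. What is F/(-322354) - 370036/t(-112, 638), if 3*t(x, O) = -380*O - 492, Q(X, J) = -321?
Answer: 13719041917616965/2734804112106062 ≈ 5.0165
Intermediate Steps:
t(x, O) = -164 - 380*O/3 (t(x, O) = (-380*O - 492)/3 = (-492 - 380*O)/3 = -164 - 380*O/3)
A = 1/139691 ≈ 7.1587e-6
F = -20121091639/139691 (F = (-143719 + 1/139691) - 321 = -20076250828/139691 - 321 = -20121091639/139691 ≈ -1.4404e+5)
F/(-322354) - 370036/t(-112, 638) = -20121091639/139691/(-322354) - 370036/(-164 - 380/3*638) = -20121091639/139691*(-1/322354) - 370036/(-164 - 242440/3) = 20121091639/45029952614 - 370036/(-242932/3) = 20121091639/45029952614 - 370036*(-3/242932) = 20121091639/45029952614 + 277527/60733 = 13719041917616965/2734804112106062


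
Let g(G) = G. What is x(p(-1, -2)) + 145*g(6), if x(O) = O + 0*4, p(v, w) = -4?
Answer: 866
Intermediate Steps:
x(O) = O (x(O) = O + 0 = O)
x(p(-1, -2)) + 145*g(6) = -4 + 145*6 = -4 + 870 = 866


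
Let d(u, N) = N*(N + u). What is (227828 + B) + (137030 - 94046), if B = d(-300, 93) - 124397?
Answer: 127164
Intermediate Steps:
B = -143648 (B = 93*(93 - 300) - 124397 = 93*(-207) - 124397 = -19251 - 124397 = -143648)
(227828 + B) + (137030 - 94046) = (227828 - 143648) + (137030 - 94046) = 84180 + 42984 = 127164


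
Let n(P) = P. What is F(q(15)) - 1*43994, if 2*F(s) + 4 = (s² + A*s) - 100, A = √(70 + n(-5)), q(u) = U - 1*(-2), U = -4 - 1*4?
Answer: -44028 - 3*√65 ≈ -44052.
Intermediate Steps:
U = -8 (U = -4 - 4 = -8)
q(u) = -6 (q(u) = -8 - 1*(-2) = -8 + 2 = -6)
A = √65 (A = √(70 - 5) = √65 ≈ 8.0623)
F(s) = -52 + s²/2 + s*√65/2 (F(s) = -2 + ((s² + √65*s) - 100)/2 = -2 + ((s² + s*√65) - 100)/2 = -2 + (-100 + s² + s*√65)/2 = -2 + (-50 + s²/2 + s*√65/2) = -52 + s²/2 + s*√65/2)
F(q(15)) - 1*43994 = (-52 + (½)*(-6)² + (½)*(-6)*√65) - 1*43994 = (-52 + (½)*36 - 3*√65) - 43994 = (-52 + 18 - 3*√65) - 43994 = (-34 - 3*√65) - 43994 = -44028 - 3*√65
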